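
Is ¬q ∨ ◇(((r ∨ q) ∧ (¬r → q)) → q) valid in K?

Tableau for the negation ¬(¬q ∨ ◇(((r ∨ q) ∧ (¬r → q)) → q)):
1. ¬(¬q ∨ ◇(((r ∨ q) ∧ (¬r → q)) → q)), 0
2. q, 0
3. ¬◇(((r ∨ q) ∧ (¬r → q)) → q), 0
The negation has an open branch (countermodel exists).

Not valid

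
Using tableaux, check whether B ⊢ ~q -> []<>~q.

Tableau for the negation ~(~q -> []<>~q):
1. ~(~q -> []<>~q), w0
2. ~q, w0
3. ~[]<>~q, w0
4. ~<>~q, w1
5. q, w0
Accessibility: w0Rw0, w0Rw1, w1Rw0, w1Rw1
Branch closes: q and ~q both at w0.
Every branch of the negation's tableau closes; the branch above is one of them.

Valid in B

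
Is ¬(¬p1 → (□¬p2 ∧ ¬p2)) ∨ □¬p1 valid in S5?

No, not valid

Tableau for the negation ¬(¬(¬p1 → (□¬p2 ∧ ¬p2)) ∨ □¬p1):
1. ¬(¬(¬p1 → (□¬p2 ∧ ¬p2)) ∨ □¬p1), w0
2. ¬p1 → (□¬p2 ∧ ¬p2), w0   [¬∨-rule on 1]
3. ¬□¬p1, w0   [¬∨-rule on 1]
4. □¬p2 ∧ ¬p2, w0   [→-rule on 2 (branches; this branch)]
5. □¬p2, w0   [∧-rule on 4]
6. ¬p2, w0   [∧-rule on 4]
7. p1, w1   [¬□-rule on 3: fresh world w1, w0Rw1]
8. ¬p2, w1   [□-rule on 5 via w0Rw1]
Accessibility: w0Rw0, w0Rw1, w1Rw0, w1Rw1
The negation has an open branch (countermodel exists).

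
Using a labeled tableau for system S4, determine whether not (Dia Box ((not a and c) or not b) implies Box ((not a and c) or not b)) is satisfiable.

1. not (Dia Box ((not a and c) or not b) implies Box ((not a and c) or not b)), 0
2. Dia Box ((not a and c) or not b), 0
3. not Box ((not a and c) or not b), 0
4. Box ((not a and c) or not b), 1
5. (not a and c) or not b, 1
6. not b, 1
7. not ((not a and c) or not b), 2
8. not (not a and c), 2
9. b, 2
10. not c, 2
Accessibility: 0R0, 0R1, 0R2, 1R1, 2R2

Satisfiable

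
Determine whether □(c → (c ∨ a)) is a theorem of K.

Valid in K

Tableau for the negation ¬□(c → (c ∨ a)):
1. ¬□(c → (c ∨ a)), 0
2. ¬(c → (c ∨ a)), 1
3. c, 1
4. ¬(c ∨ a), 1
5. ¬c, 1
6. ¬a, 1
Accessibility: 0R1
Branch closes: c and ¬c both at 1.
Every branch of the negation's tableau closes; the branch above is one of them.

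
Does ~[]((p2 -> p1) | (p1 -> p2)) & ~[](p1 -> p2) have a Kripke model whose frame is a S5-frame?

Unsatisfiable (every branch closes)

1. ~[]((p2 -> p1) | (p1 -> p2)) & ~[](p1 -> p2), 0
2. ~[]((p2 -> p1) | (p1 -> p2)), 0   [&-rule on 1]
3. ~[](p1 -> p2), 0   [&-rule on 1]
4. ~((p2 -> p1) | (p1 -> p2)), 1   [~[]-rule on 2: fresh world 1, 0R1]
5. ~(p2 -> p1), 1   [~|-rule on 4]
6. ~(p1 -> p2), 1   [~|-rule on 4]
7. p2, 1   [~->-rule on 5]
8. ~p1, 1   [~->-rule on 5]
9. p1, 1   [~->-rule on 6]
10. ~p2, 1   [~->-rule on 6]
Accessibility: 0R0, 0R1, 1R0, 1R1
Branch closes: p1 and ~p1 both at 1.
(One branch shown.) All branches close.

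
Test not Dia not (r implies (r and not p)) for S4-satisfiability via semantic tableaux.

Satisfiable (open branch found)

1. not Dia not (r implies (r and not p)), 0
2. r implies (r and not p), 0
3. r and not p, 0
4. r, 0
5. not p, 0
Accessibility: 0R0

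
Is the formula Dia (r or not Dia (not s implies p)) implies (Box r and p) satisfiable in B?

Yes, satisfiable

1. Dia (r or not Dia (not s implies p)) implies (Box r and p), w0
2. Box r and p, w0   [implies-rule on 1 (branches; this branch)]
3. Box r, w0   [and-rule on 2]
4. p, w0   [and-rule on 2]
5. r, w0   [Box-rule on 3 via w0Rw0]
Accessibility: w0Rw0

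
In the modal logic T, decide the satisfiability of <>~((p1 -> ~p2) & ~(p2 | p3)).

1. <>~((p1 -> ~p2) & ~(p2 | p3)), 0
2. ~((p1 -> ~p2) & ~(p2 | p3)), 1
3. p2 | p3, 1
4. p3, 1
Accessibility: 0R0, 0R1, 1R1

Satisfiable (open branch found)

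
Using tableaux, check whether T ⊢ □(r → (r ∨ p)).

Valid in T

Tableau for the negation ¬□(r → (r ∨ p)):
1. ¬□(r → (r ∨ p)), u
2. ¬(r → (r ∨ p)), v
3. r, v
4. ¬(r ∨ p), v
5. ¬r, v
6. ¬p, v
Accessibility: uRu, uRv, vRv
Branch closes: r and ¬r both at v.
Every branch of the negation's tableau closes; the branch above is one of them.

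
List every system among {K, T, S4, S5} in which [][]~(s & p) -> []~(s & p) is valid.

T, S4, S5

T-tableau for the negation ~([][]~(s & p) -> []~(s & p)):
1. ~([][]~(s & p) -> []~(s & p)), u
2. [][]~(s & p), u   [~->-rule on 1]
3. ~[]~(s & p), u   [~->-rule on 1]
4. []~(s & p), u   [[]-rule on 2 via uRu]
5. ~(s & p), u   [[]-rule on 4 via uRu]
6. ~p, u   [~&-rule on 5 (branches; this branch)]
7. s & p, v   [~[]-rule on 3: fresh world v, uRv]
8. s, v   [&-rule on 7]
9. p, v   [&-rule on 7]
10. []~(s & p), v   [[]-rule on 2 via uRv]
11. ~(s & p), v   [[]-rule on 4 via uRv]
12. ~p, v   [~&-rule on 11 (branches; this branch)]
Accessibility: uRu, uRv, vRv
Branch closes: p and ~p both at v.
Every branch closes (one shown): valid in T, hence also in S4, S5 (every theorem of T is a theorem of S4 and S5).
K-tableau for the negation ~([][]~(s & p) -> []~(s & p)):
1. ~([][]~(s & p) -> []~(s & p)), u
2. [][]~(s & p), u   [~->-rule on 1]
3. ~[]~(s & p), u   [~->-rule on 1]
4. s & p, v   [~[]-rule on 3: fresh world v, uRv]
5. s, v   [&-rule on 4]
6. p, v   [&-rule on 4]
7. []~(s & p), v   [[]-rule on 2 via uRv]
Accessibility: uRv
Complete open branch: countermodel on a K-frame, so not valid in K.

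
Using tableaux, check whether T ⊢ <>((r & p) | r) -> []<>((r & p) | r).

Tableau for the negation ~(<>((r & p) | r) -> []<>((r & p) | r)):
1. ~(<>((r & p) | r) -> []<>((r & p) | r)), w0
2. <>((r & p) | r), w0   [~->-rule on 1]
3. ~[]<>((r & p) | r), w0   [~->-rule on 1]
4. (r & p) | r, w1   [<>-rule on 2: fresh world w1, w0Rw1]
5. r, w1   [|-rule on 4 (branches; this branch)]
6. ~<>((r & p) | r), w2   [~[]-rule on 3: fresh world w2, w0Rw2]
7. ~((r & p) | r), w2   [~<>-rule on 6 via w2Rw2]
8. ~(r & p), w2   [~|-rule on 7]
9. ~r, w2   [~|-rule on 7]
10. ~p, w2   [~&-rule on 8 (branches; this branch)]
Accessibility: w0Rw0, w0Rw1, w0Rw2, w1Rw1, w2Rw2
The negation has an open branch (countermodel exists).

Not valid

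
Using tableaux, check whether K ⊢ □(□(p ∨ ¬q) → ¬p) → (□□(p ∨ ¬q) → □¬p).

Valid

Tableau for the negation ¬(□(□(p ∨ ¬q) → ¬p) → (□□(p ∨ ¬q) → □¬p)):
1. ¬(□(□(p ∨ ¬q) → ¬p) → (□□(p ∨ ¬q) → □¬p)), w0
2. □(□(p ∨ ¬q) → ¬p), w0   [¬→-rule on 1]
3. ¬(□□(p ∨ ¬q) → □¬p), w0   [¬→-rule on 1]
4. □□(p ∨ ¬q), w0   [¬→-rule on 3]
5. ¬□¬p, w0   [¬→-rule on 3]
6. p, w1   [¬□-rule on 5: fresh world w1, w0Rw1]
7. □(p ∨ ¬q) → ¬p, w1   [□-rule on 2 via w0Rw1]
8. □(p ∨ ¬q), w1   [□-rule on 4 via w0Rw1]
9. ¬□(p ∨ ¬q), w1   [→-rule on 7 (branches; this branch)]
10. ¬(p ∨ ¬q), w2   [¬□-rule on 9: fresh world w2, w1Rw2]
11. ¬p, w2   [¬∨-rule on 10]
12. q, w2   [¬∨-rule on 10]
13. p ∨ ¬q, w2   [□-rule on 8 via w1Rw2]
14. ¬q, w2   [∨-rule on 13 (branches; this branch)]
Accessibility: w0Rw1, w1Rw2
Branch closes: q and ¬q both at w2.
Every branch of the negation's tableau closes; the branch above is one of them.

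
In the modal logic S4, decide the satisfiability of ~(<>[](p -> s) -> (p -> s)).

Satisfiable

1. ~(<>[](p -> s) -> (p -> s)), w0
2. <>[](p -> s), w0
3. ~(p -> s), w0
4. p, w0
5. ~s, w0
6. [](p -> s), w1
7. p -> s, w1
8. s, w1
Accessibility: w0Rw0, w0Rw1, w1Rw1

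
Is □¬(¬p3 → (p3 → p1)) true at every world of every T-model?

Tableau for the negation ¬□¬(¬p3 → (p3 → p1)):
1. ¬□¬(¬p3 → (p3 → p1)), u
2. ¬p3 → (p3 → p1), v
3. p3 → p1, v
4. p1, v
Accessibility: uRu, uRv, vRv
The negation has an open branch (countermodel exists).

No, not valid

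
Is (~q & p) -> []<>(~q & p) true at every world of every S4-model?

No, not valid

Tableau for the negation ~((~q & p) -> []<>(~q & p)):
1. ~((~q & p) -> []<>(~q & p)), w0
2. ~q & p, w0   [~->-rule on 1]
3. ~[]<>(~q & p), w0   [~->-rule on 1]
4. ~q, w0   [&-rule on 2]
5. p, w0   [&-rule on 2]
6. ~<>(~q & p), w1   [~[]-rule on 3: fresh world w1, w0Rw1]
7. ~(~q & p), w1   [~<>-rule on 6 via w1Rw1]
8. ~p, w1   [~&-rule on 7 (branches; this branch)]
Accessibility: w0Rw0, w0Rw1, w1Rw1
The negation has an open branch (countermodel exists).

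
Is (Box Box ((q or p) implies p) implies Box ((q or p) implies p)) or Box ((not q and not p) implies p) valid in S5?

Tableau for the negation not ((Box Box ((q or p) implies p) implies Box ((q or p) implies p)) or Box ((not q and not p) implies p)):
1. not ((Box Box ((q or p) implies p) implies Box ((q or p) implies p)) or Box ((not q and not p) implies p)), w0
2. not (Box Box ((q or p) implies p) implies Box ((q or p) implies p)), w0   [neg-or-rule on 1]
3. not Box ((not q and not p) implies p), w0   [neg-or-rule on 1]
4. Box Box ((q or p) implies p), w0   [neg-implies-rule on 2]
5. not Box ((q or p) implies p), w0   [neg-implies-rule on 2]
6. Box ((q or p) implies p), w0   [Box-rule on 4 via w0Rw0]
7. (q or p) implies p, w0   [Box-rule on 6 via w0Rw0]
8. not (q or p), w0   [implies-rule on 7 (branches; this branch)]
9. not q, w0   [neg-or-rule on 8]
10. not p, w0   [neg-or-rule on 8]
11. not ((not q and not p) implies p), w1   [neg-Box-rule on 3: fresh world w1, w0Rw1]
12. not q and not p, w1   [neg-implies-rule on 11]
13. not p, w1   [neg-implies-rule on 11]
14. not q, w1   [and-rule on 12]
15. Box ((q or p) implies p), w1   [Box-rule on 4 via w0Rw1]
16. (q or p) implies p, w1   [Box-rule on 6 via w0Rw1]
17. not (q or p), w1   [implies-rule on 16 (branches; this branch)]
18. not ((q or p) implies p), w2   [neg-Box-rule on 5: fresh world w2, w0Rw2]
19. q or p, w2   [neg-implies-rule on 18]
20. not p, w2   [neg-implies-rule on 18]
21. Box ((q or p) implies p), w2   [Box-rule on 4 via w0Rw2]
22. (q or p) implies p, w2   [Box-rule on 6 via w0Rw2]
23. q, w2   [or-rule on 19 (branches; this branch)]
24. not (q or p), w2   [implies-rule on 22 (branches; this branch)]
25. not q, w2   [neg-or-rule on 24]
Accessibility: w0Rw0, w0Rw1, w0Rw2, w1Rw0, w1Rw1, w1Rw2, w2Rw0, w2Rw1, w2Rw2
Branch closes: q and not q both at w2.
Every branch of the negation's tableau closes; the branch above is one of them.

Valid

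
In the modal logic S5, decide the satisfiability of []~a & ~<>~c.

Satisfiable (open branch found)

1. []~a & ~<>~c, 0
2. []~a, 0   [&-rule on 1]
3. ~<>~c, 0   [&-rule on 1]
4. ~a, 0   [[]-rule on 2 via 0R0]
5. c, 0   [~<>-rule on 3 via 0R0]
Accessibility: 0R0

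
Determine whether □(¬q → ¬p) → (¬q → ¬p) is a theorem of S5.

Tableau for the negation ¬(□(¬q → ¬p) → (¬q → ¬p)):
1. ¬(□(¬q → ¬p) → (¬q → ¬p)), u
2. □(¬q → ¬p), u   [¬→-rule on 1]
3. ¬(¬q → ¬p), u   [¬→-rule on 1]
4. ¬q, u   [¬→-rule on 3]
5. p, u   [¬→-rule on 3]
6. ¬q → ¬p, u   [□-rule on 2 via uRu]
7. ¬p, u   [→-rule on 6 (branches; this branch)]
Accessibility: uRu
Branch closes: p and ¬p both at u.
All branches of the negation close; one closing branch shown above.

Valid in S5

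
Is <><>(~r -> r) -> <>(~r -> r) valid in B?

No, not valid

Tableau for the negation ~(<><>(~r -> r) -> <>(~r -> r)):
1. ~(<><>(~r -> r) -> <>(~r -> r)), w0
2. <><>(~r -> r), w0   [~->-rule on 1]
3. ~<>(~r -> r), w0   [~->-rule on 1]
4. ~(~r -> r), w0   [~<>-rule on 3 via w0Rw0]
5. ~r, w0   [~->-rule on 4]
6. <>(~r -> r), w1   [<>-rule on 2: fresh world w1, w0Rw1]
7. ~(~r -> r), w1   [~<>-rule on 3 via w0Rw1]
8. ~r, w1   [~->-rule on 7]
9. ~r -> r, w2   [<>-rule on 6: fresh world w2, w1Rw2]
10. r, w2   [->-rule on 9 (branches; this branch)]
Accessibility: w0Rw0, w0Rw1, w1Rw0, w1Rw1, w1Rw2, w2Rw1, w2Rw2
The negation has an open branch (countermodel exists).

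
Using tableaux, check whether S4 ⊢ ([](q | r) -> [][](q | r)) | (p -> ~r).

Valid

Tableau for the negation ~(([](q | r) -> [][](q | r)) | (p -> ~r)):
1. ~(([](q | r) -> [][](q | r)) | (p -> ~r)), u
2. ~([](q | r) -> [][](q | r)), u
3. ~(p -> ~r), u
4. [](q | r), u
5. ~[][](q | r), u
6. p, u
7. r, u
8. q | r, u
9. ~[](q | r), v
10. q | r, v
11. r, v
12. ~(q | r), w
13. ~q, w
14. ~r, w
15. q | r, w
16. r, w
Accessibility: uRu, uRv, uRw, vRv, vRw, wRw
Branch closes: r and ~r both at w.
All branches of the negation close; one closing branch shown above.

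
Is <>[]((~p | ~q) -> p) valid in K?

Tableau for the negation ~<>[]((~p | ~q) -> p):
1. ~<>[]((~p | ~q) -> p), 0
The negation has an open branch (countermodel exists).

Invalid (countermodel exists)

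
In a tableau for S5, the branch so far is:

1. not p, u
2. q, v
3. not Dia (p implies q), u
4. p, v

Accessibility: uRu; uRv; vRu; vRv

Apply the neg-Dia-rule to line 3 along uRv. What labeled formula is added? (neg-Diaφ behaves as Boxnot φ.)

not (p implies q), v

neg-Diaφ behaves as Boxnot φ: propagate the negated body to each accessible world.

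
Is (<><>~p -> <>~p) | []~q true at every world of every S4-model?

Valid in S4

Tableau for the negation ~((<><>~p -> <>~p) | []~q):
1. ~((<><>~p -> <>~p) | []~q), w0
2. ~(<><>~p -> <>~p), w0   [~|-rule on 1]
3. ~[]~q, w0   [~|-rule on 1]
4. <><>~p, w0   [~->-rule on 2]
5. ~<>~p, w0   [~->-rule on 2]
6. p, w0   [~<>-rule on 5 via w0Rw0]
7. q, w1   [~[]-rule on 3: fresh world w1, w0Rw1]
8. p, w1   [~<>-rule on 5 via w0Rw1]
9. <>~p, w2   [<>-rule on 4: fresh world w2, w0Rw2]
10. p, w2   [~<>-rule on 5 via w0Rw2]
11. ~p, w3   [<>-rule on 9: fresh world w3, w2Rw3]
12. p, w3   [~<>-rule on 5 via w0Rw3]
Accessibility: w0Rw0, w0Rw1, w0Rw2, w0Rw3, w1Rw1, w2Rw2, w2Rw3, w3Rw3
Branch closes: p and ~p both at w3.
Every branch of the negation's tableau closes; the branch above is one of them.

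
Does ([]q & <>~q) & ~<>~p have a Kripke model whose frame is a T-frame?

1. ([]q & <>~q) & ~<>~p, w0
2. []q & <>~q, w0   [&-rule on 1]
3. ~<>~p, w0   [&-rule on 1]
4. []q, w0   [&-rule on 2]
5. <>~q, w0   [&-rule on 2]
6. p, w0   [~<>-rule on 3 via w0Rw0]
7. q, w0   [[]-rule on 4 via w0Rw0]
8. ~q, w1   [<>-rule on 5: fresh world w1, w0Rw1]
9. p, w1   [~<>-rule on 3 via w0Rw1]
10. q, w1   [[]-rule on 4 via w0Rw1]
Accessibility: w0Rw0, w0Rw1, w1Rw1
Branch closes: q and ~q both at w1.
(One branch shown.) All branches close.

Unsatisfiable (every branch closes)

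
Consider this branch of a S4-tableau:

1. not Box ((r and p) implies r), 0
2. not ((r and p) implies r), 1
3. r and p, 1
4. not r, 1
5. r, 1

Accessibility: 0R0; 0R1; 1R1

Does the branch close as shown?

Both r and not r appear at 1.

Yes, closed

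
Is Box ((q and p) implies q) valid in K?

Tableau for the negation not Box ((q and p) implies q):
1. not Box ((q and p) implies q), 0
2. not ((q and p) implies q), 1
3. q and p, 1
4. not q, 1
5. q, 1
6. p, 1
Accessibility: 0R1
Branch closes: q and not q both at 1.
All branches of the negation close; one closing branch shown above.

Valid in K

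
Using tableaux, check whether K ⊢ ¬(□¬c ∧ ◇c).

Yes, valid

Tableau for the negation □¬c ∧ ◇c:
1. □¬c ∧ ◇c, w0
2. □¬c, w0   [∧-rule on 1]
3. ◇c, w0   [∧-rule on 1]
4. c, w1   [◇-rule on 3: fresh world w1, w0Rw1]
5. ¬c, w1   [□-rule on 2 via w0Rw1]
Accessibility: w0Rw1
Branch closes: c and ¬c both at w1.
Every branch of the negation's tableau closes; the branch above is one of them.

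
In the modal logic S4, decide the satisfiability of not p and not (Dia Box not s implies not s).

Satisfiable

1. not p and not (Dia Box not s implies not s), 0
2. not p, 0
3. not (Dia Box not s implies not s), 0
4. Dia Box not s, 0
5. s, 0
6. Box not s, 1
7. not s, 1
Accessibility: 0R0, 0R1, 1R1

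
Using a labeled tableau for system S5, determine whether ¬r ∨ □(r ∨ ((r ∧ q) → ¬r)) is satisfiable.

1. ¬r ∨ □(r ∨ ((r ∧ q) → ¬r)), u
2. □(r ∨ ((r ∧ q) → ¬r)), u
3. r ∨ ((r ∧ q) → ¬r), u
4. (r ∧ q) → ¬r, u
5. ¬r, u
Accessibility: uRu

Yes, satisfiable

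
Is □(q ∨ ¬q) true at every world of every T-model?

Tableau for the negation ¬□(q ∨ ¬q):
1. ¬□(q ∨ ¬q), w0
2. ¬(q ∨ ¬q), w1
3. ¬q, w1
4. q, w1
Accessibility: w0Rw0, w0Rw1, w1Rw1
Branch closes: q and ¬q both at w1.
Every branch of the negation's tableau closes; the branch above is one of them.

Valid in T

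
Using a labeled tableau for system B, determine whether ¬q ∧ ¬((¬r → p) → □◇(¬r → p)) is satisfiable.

1. ¬q ∧ ¬((¬r → p) → □◇(¬r → p)), 0
2. ¬q, 0
3. ¬((¬r → p) → □◇(¬r → p)), 0
4. ¬r → p, 0
5. ¬□◇(¬r → p), 0
6. p, 0
7. ¬◇(¬r → p), 1
8. ¬(¬r → p), 0
9. ¬r, 0
10. ¬p, 0
Accessibility: 0R0, 0R1, 1R0, 1R1
Branch closes: p and ¬p both at 0.
Every branch closes; the branch above is one of them.

No, unsatisfiable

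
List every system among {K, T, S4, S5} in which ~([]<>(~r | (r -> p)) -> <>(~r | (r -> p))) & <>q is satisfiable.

K

T-tableau for the formula:
1. ~([]<>(~r | (r -> p)) -> <>(~r | (r -> p))) & <>q, 0
2. ~([]<>(~r | (r -> p)) -> <>(~r | (r -> p))), 0   [&-rule on 1]
3. <>q, 0   [&-rule on 1]
4. []<>(~r | (r -> p)), 0   [~->-rule on 2]
5. ~<>(~r | (r -> p)), 0   [~->-rule on 2]
6. <>(~r | (r -> p)), 0   [[]-rule on 4 via 0R0]
7. ~(~r | (r -> p)), 0   [~<>-rule on 5 via 0R0]
8. r, 0   [~|-rule on 7]
9. ~(r -> p), 0   [~|-rule on 7]
10. ~p, 0   [~->-rule on 9]
11. q, 1   [<>-rule on 3: fresh world 1, 0R1]
12. <>(~r | (r -> p)), 1   [[]-rule on 4 via 0R1]
13. ~(~r | (r -> p)), 1   [~<>-rule on 5 via 0R1]
14. r, 1   [~|-rule on 13]
15. ~(r -> p), 1   [~|-rule on 13]
16. ~p, 1   [~->-rule on 15]
17. ~r | (r -> p), 2   [<>-rule on 6: fresh world 2, 0R2]
18. <>(~r | (r -> p)), 2   [[]-rule on 4 via 0R2]
19. ~(~r | (r -> p)), 2   [~<>-rule on 5 via 0R2]
20. r, 2   [~|-rule on 19]
21. ~(r -> p), 2   [~|-rule on 19]
22. ~p, 2   [~->-rule on 21]
23. r -> p, 2   [|-rule on 17 (branches; this branch)]
24. p, 2   [->-rule on 23 (branches; this branch)]
Accessibility: 0R0, 0R1, 0R2, 1R1, 2R2
Branch closes: p and ~p both at 2.
Every branch closes (one shown): unsatisfiable in T, hence also in S4, S5 (every S4/S5-frame is a T-frame).
K-tableau for the formula:
1. ~([]<>(~r | (r -> p)) -> <>(~r | (r -> p))) & <>q, 0
2. ~([]<>(~r | (r -> p)) -> <>(~r | (r -> p))), 0   [&-rule on 1]
3. <>q, 0   [&-rule on 1]
4. []<>(~r | (r -> p)), 0   [~->-rule on 2]
5. ~<>(~r | (r -> p)), 0   [~->-rule on 2]
6. q, 1   [<>-rule on 3: fresh world 1, 0R1]
7. <>(~r | (r -> p)), 1   [[]-rule on 4 via 0R1]
8. ~(~r | (r -> p)), 1   [~<>-rule on 5 via 0R1]
9. r, 1   [~|-rule on 8]
10. ~(r -> p), 1   [~|-rule on 8]
11. ~p, 1   [~->-rule on 10]
12. ~r | (r -> p), 2   [<>-rule on 7: fresh world 2, 1R2]
13. r -> p, 2   [|-rule on 12 (branches; this branch)]
14. p, 2   [->-rule on 13 (branches; this branch)]
Accessibility: 0R1, 1R2
Complete open branch: satisfiable in K.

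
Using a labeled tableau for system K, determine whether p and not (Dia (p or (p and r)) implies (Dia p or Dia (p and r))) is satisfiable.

Unsatisfiable (every branch closes)

1. p and not (Dia (p or (p and r)) implies (Dia p or Dia (p and r))), 0
2. p, 0
3. not (Dia (p or (p and r)) implies (Dia p or Dia (p and r))), 0
4. Dia (p or (p and r)), 0
5. not (Dia p or Dia (p and r)), 0
6. not Dia p, 0
7. not Dia (p and r), 0
8. p or (p and r), 1
9. not p, 1
10. not (p and r), 1
11. p and r, 1
12. p, 1
13. r, 1
Accessibility: 0R1
Branch closes: p and not p both at 1.
All branches of the tableau close; one closing branch shown above.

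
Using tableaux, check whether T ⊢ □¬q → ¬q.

Yes, valid

Tableau for the negation ¬(□¬q → ¬q):
1. ¬(□¬q → ¬q), 0
2. □¬q, 0
3. q, 0
4. ¬q, 0
Accessibility: 0R0
Branch closes: q and ¬q both at 0.
All branches of the negation close; one closing branch shown above.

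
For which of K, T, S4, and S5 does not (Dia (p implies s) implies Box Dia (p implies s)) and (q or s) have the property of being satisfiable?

K, T, S4

S4-tableau for the formula:
1. not (Dia (p implies s) implies Box Dia (p implies s)) and (q or s), 0
2. not (Dia (p implies s) implies Box Dia (p implies s)), 0
3. q or s, 0
4. Dia (p implies s), 0
5. not Box Dia (p implies s), 0
6. s, 0
7. p implies s, 1
8. s, 1
9. not Dia (p implies s), 2
10. not (p implies s), 2
11. p, 2
12. not s, 2
Accessibility: 0R0, 0R1, 0R2, 1R1, 2R2
Complete open branch: satisfiable in S4, hence also in K, T (this S4-model is also a K-model and a T-model).
S5-tableau for the formula:
1. not (Dia (p implies s) implies Box Dia (p implies s)) and (q or s), 0
2. not (Dia (p implies s) implies Box Dia (p implies s)), 0
3. q or s, 0
4. Dia (p implies s), 0
5. not Box Dia (p implies s), 0
6. q, 0
7. p implies s, 1
8. s, 1
9. not Dia (p implies s), 2
10. not (p implies s), 0
11. p, 0
12. not s, 0
13. not (p implies s), 1
14. p, 1
15. not s, 1
Accessibility: 0R0, 0R1, 0R2, 1R0, 1R1, 1R2, 2R0, 2R1, 2R2
Branch closes: s and not s both at 1.
Every branch closes (one shown): unsatisfiable in S5.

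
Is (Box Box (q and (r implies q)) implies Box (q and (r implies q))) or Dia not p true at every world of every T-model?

Valid in T

Tableau for the negation not ((Box Box (q and (r implies q)) implies Box (q and (r implies q))) or Dia not p):
1. not ((Box Box (q and (r implies q)) implies Box (q and (r implies q))) or Dia not p), u
2. not (Box Box (q and (r implies q)) implies Box (q and (r implies q))), u   [neg-or-rule on 1]
3. not Dia not p, u   [neg-or-rule on 1]
4. Box Box (q and (r implies q)), u   [neg-implies-rule on 2]
5. not Box (q and (r implies q)), u   [neg-implies-rule on 2]
6. p, u   [neg-Dia-rule on 3 via uRu]
7. Box (q and (r implies q)), u   [Box-rule on 4 via uRu]
8. q and (r implies q), u   [Box-rule on 7 via uRu]
9. q, u   [and-rule on 8]
10. r implies q, u   [and-rule on 8]
11. not (q and (r implies q)), v   [neg-Box-rule on 5: fresh world v, uRv]
12. p, v   [neg-Dia-rule on 3 via uRv]
13. Box (q and (r implies q)), v   [Box-rule on 4 via uRv]
14. q and (r implies q), v   [Box-rule on 7 via uRv]
15. q, v   [and-rule on 14]
16. r implies q, v   [and-rule on 14]
17. not (r implies q), v   [neg-and-rule on 11 (branches; this branch)]
18. r, v   [neg-implies-rule on 17]
19. not q, v   [neg-implies-rule on 17]
Accessibility: uRu, uRv, vRv
Branch closes: q and not q both at v.
Every branch of the negation's tableau closes; the branch above is one of them.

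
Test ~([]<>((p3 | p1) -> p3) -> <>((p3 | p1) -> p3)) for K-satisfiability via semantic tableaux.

1. ~([]<>((p3 | p1) -> p3) -> <>((p3 | p1) -> p3)), w0
2. []<>((p3 | p1) -> p3), w0   [~->-rule on 1]
3. ~<>((p3 | p1) -> p3), w0   [~->-rule on 1]

Yes, satisfiable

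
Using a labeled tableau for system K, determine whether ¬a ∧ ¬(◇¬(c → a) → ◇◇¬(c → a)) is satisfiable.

Satisfiable (open branch found)

1. ¬a ∧ ¬(◇¬(c → a) → ◇◇¬(c → a)), w0
2. ¬a, w0   [∧-rule on 1]
3. ¬(◇¬(c → a) → ◇◇¬(c → a)), w0   [∧-rule on 1]
4. ◇¬(c → a), w0   [¬→-rule on 3]
5. ¬◇◇¬(c → a), w0   [¬→-rule on 3]
6. ¬(c → a), w1   [◇-rule on 4: fresh world w1, w0Rw1]
7. c, w1   [¬→-rule on 6]
8. ¬a, w1   [¬→-rule on 6]
9. ¬◇¬(c → a), w1   [¬◇-rule on 5 via w0Rw1]
Accessibility: w0Rw1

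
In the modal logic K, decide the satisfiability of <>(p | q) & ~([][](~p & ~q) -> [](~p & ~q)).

1. <>(p | q) & ~([][](~p & ~q) -> [](~p & ~q)), 0
2. <>(p | q), 0
3. ~([][](~p & ~q) -> [](~p & ~q)), 0
4. [][](~p & ~q), 0
5. ~[](~p & ~q), 0
6. p | q, 1
7. [](~p & ~q), 1
8. q, 1
9. ~(~p & ~q), 2
10. [](~p & ~q), 2
11. q, 2
Accessibility: 0R1, 0R2

Yes, satisfiable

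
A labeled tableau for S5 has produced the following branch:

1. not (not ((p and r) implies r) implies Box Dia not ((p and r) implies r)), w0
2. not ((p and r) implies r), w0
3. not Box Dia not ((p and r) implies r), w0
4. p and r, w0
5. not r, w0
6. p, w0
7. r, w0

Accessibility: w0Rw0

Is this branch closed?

Yes, closed

Both r and not r appear at w0.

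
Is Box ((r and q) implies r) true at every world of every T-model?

Yes, valid

Tableau for the negation not Box ((r and q) implies r):
1. not Box ((r and q) implies r), 0
2. not ((r and q) implies r), 1
3. r and q, 1
4. not r, 1
5. r, 1
6. q, 1
Accessibility: 0R0, 0R1, 1R1
Branch closes: r and not r both at 1.
Every branch of the negation's tableau closes; the branch above is one of them.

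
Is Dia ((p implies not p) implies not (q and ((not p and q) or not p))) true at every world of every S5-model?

Not valid

Tableau for the negation not Dia ((p implies not p) implies not (q and ((not p and q) or not p))):
1. not Dia ((p implies not p) implies not (q and ((not p and q) or not p))), 0
2. not ((p implies not p) implies not (q and ((not p and q) or not p))), 0   [neg-Dia-rule on 1 via 0R0]
3. p implies not p, 0   [neg-implies-rule on 2]
4. q and ((not p and q) or not p), 0   [neg-implies-rule on 2]
5. q, 0   [and-rule on 4]
6. (not p and q) or not p, 0   [and-rule on 4]
7. not p, 0   [implies-rule on 3 (branches; this branch)]
Accessibility: 0R0
The negation has an open branch (countermodel exists).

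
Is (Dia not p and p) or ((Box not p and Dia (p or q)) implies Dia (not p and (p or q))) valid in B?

Tableau for the negation not ((Dia not p and p) or ((Box not p and Dia (p or q)) implies Dia (not p and (p or q)))):
1. not ((Dia not p and p) or ((Box not p and Dia (p or q)) implies Dia (not p and (p or q)))), u
2. not (Dia not p and p), u
3. not ((Box not p and Dia (p or q)) implies Dia (not p and (p or q))), u
4. Box not p and Dia (p or q), u
5. not Dia (not p and (p or q)), u
6. Box not p, u
7. Dia (p or q), u
8. not (not p and (p or q)), u
9. not p, u
10. not (p or q), u
11. not q, u
12. p or q, v
13. not (not p and (p or q)), v
14. not p, v
15. q, v
16. not (p or q), v
17. not q, v
Accessibility: uRu, uRv, vRu, vRv
Branch closes: q and not q both at v.
All branches of the negation close; one closing branch shown above.

Yes, valid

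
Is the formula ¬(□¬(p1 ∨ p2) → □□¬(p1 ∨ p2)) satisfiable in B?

1. ¬(□¬(p1 ∨ p2) → □□¬(p1 ∨ p2)), 0
2. □¬(p1 ∨ p2), 0
3. ¬□□¬(p1 ∨ p2), 0
4. ¬(p1 ∨ p2), 0
5. ¬p1, 0
6. ¬p2, 0
7. ¬□¬(p1 ∨ p2), 1
8. ¬(p1 ∨ p2), 1
9. ¬p1, 1
10. ¬p2, 1
11. p1 ∨ p2, 2
12. p2, 2
Accessibility: 0R0, 0R1, 1R0, 1R1, 1R2, 2R1, 2R2

Satisfiable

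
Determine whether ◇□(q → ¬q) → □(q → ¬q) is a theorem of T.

Tableau for the negation ¬(◇□(q → ¬q) → □(q → ¬q)):
1. ¬(◇□(q → ¬q) → □(q → ¬q)), u
2. ◇□(q → ¬q), u   [¬→-rule on 1]
3. ¬□(q → ¬q), u   [¬→-rule on 1]
4. □(q → ¬q), v   [◇-rule on 2: fresh world v, uRv]
5. q → ¬q, v   [□-rule on 4 via vRv]
6. ¬q, v   [→-rule on 5 (branches; this branch)]
7. ¬(q → ¬q), w   [¬□-rule on 3: fresh world w, uRw]
8. q, w   [¬→-rule on 7]
Accessibility: uRu, uRv, uRw, vRv, wRw
The negation has an open branch (countermodel exists).

Not valid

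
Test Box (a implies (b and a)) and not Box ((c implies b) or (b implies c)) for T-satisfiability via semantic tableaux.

1. Box (a implies (b and a)) and not Box ((c implies b) or (b implies c)), w0
2. Box (a implies (b and a)), w0
3. not Box ((c implies b) or (b implies c)), w0
4. a implies (b and a), w0
5. b and a, w0
6. b, w0
7. a, w0
8. not ((c implies b) or (b implies c)), w1
9. not (c implies b), w1
10. not (b implies c), w1
11. c, w1
12. not b, w1
13. b, w1
14. not c, w1
Accessibility: w0Rw0, w0Rw1, w1Rw1
Branch closes: b and not b both at w1.
(One branch shown.) All branches close.

Unsatisfiable (every branch closes)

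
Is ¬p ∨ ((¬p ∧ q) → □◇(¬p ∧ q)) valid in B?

Tableau for the negation ¬(¬p ∨ ((¬p ∧ q) → □◇(¬p ∧ q))):
1. ¬(¬p ∨ ((¬p ∧ q) → □◇(¬p ∧ q))), w0
2. p, w0   [¬∨-rule on 1]
3. ¬((¬p ∧ q) → □◇(¬p ∧ q)), w0   [¬∨-rule on 1]
4. ¬p ∧ q, w0   [¬→-rule on 3]
5. ¬□◇(¬p ∧ q), w0   [¬→-rule on 3]
6. ¬p, w0   [∧-rule on 4]
7. q, w0   [∧-rule on 4]
Accessibility: w0Rw0
Branch closes: p and ¬p both at w0.
All branches of the negation close; one closing branch shown above.

Valid in B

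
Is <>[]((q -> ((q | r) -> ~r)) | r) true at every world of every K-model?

Not valid

Tableau for the negation ~<>[]((q -> ((q | r) -> ~r)) | r):
1. ~<>[]((q -> ((q | r) -> ~r)) | r), w0
The negation has an open branch (countermodel exists).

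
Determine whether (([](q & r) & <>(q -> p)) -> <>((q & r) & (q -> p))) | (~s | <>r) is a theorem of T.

Valid

Tableau for the negation ~((([](q & r) & <>(q -> p)) -> <>((q & r) & (q -> p))) | (~s | <>r)):
1. ~((([](q & r) & <>(q -> p)) -> <>((q & r) & (q -> p))) | (~s | <>r)), w0
2. ~(([](q & r) & <>(q -> p)) -> <>((q & r) & (q -> p))), w0   [~|-rule on 1]
3. ~(~s | <>r), w0   [~|-rule on 1]
4. [](q & r) & <>(q -> p), w0   [~->-rule on 2]
5. ~<>((q & r) & (q -> p)), w0   [~->-rule on 2]
6. s, w0   [~|-rule on 3]
7. ~<>r, w0   [~|-rule on 3]
8. [](q & r), w0   [&-rule on 4]
9. <>(q -> p), w0   [&-rule on 4]
10. ~((q & r) & (q -> p)), w0   [~<>-rule on 5 via w0Rw0]
11. ~r, w0   [~<>-rule on 7 via w0Rw0]
12. q & r, w0   [[]-rule on 8 via w0Rw0]
13. q, w0   [&-rule on 12]
14. r, w0   [&-rule on 12]
Accessibility: w0Rw0
Branch closes: r and ~r both at w0.
All branches of the negation close; one closing branch shown above.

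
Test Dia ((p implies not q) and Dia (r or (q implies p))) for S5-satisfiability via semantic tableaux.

1. Dia ((p implies not q) and Dia (r or (q implies p))), w0
2. (p implies not q) and Dia (r or (q implies p)), w1
3. p implies not q, w1
4. Dia (r or (q implies p)), w1
5. not q, w1
6. r or (q implies p), w2
7. q implies p, w2
8. p, w2
Accessibility: w0Rw0, w0Rw1, w0Rw2, w1Rw0, w1Rw1, w1Rw2, w2Rw0, w2Rw1, w2Rw2

Yes, satisfiable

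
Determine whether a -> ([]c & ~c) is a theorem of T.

Tableau for the negation ~(a -> ([]c & ~c)):
1. ~(a -> ([]c & ~c)), w0
2. a, w0
3. ~([]c & ~c), w0
4. c, w0
Accessibility: w0Rw0
The negation has an open branch (countermodel exists).

Not valid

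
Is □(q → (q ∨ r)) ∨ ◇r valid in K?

Yes, valid

Tableau for the negation ¬(□(q → (q ∨ r)) ∨ ◇r):
1. ¬(□(q → (q ∨ r)) ∨ ◇r), w0
2. ¬□(q → (q ∨ r)), w0
3. ¬◇r, w0
4. ¬(q → (q ∨ r)), w1
5. q, w1
6. ¬(q ∨ r), w1
7. ¬q, w1
8. ¬r, w1
Accessibility: w0Rw1
Branch closes: q and ¬q both at w1.
Every branch of the negation's tableau closes; the branch above is one of them.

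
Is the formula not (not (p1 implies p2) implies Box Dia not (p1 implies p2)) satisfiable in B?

Unsatisfiable

1. not (not (p1 implies p2) implies Box Dia not (p1 implies p2)), 0
2. not (p1 implies p2), 0
3. not Box Dia not (p1 implies p2), 0
4. p1, 0
5. not p2, 0
6. not Dia not (p1 implies p2), 1
7. p1 implies p2, 0
8. p1 implies p2, 1
9. p2, 0
Accessibility: 0R0, 0R1, 1R0, 1R1
Branch closes: p2 and not p2 both at 0.
Every branch closes; the branch above is one of them.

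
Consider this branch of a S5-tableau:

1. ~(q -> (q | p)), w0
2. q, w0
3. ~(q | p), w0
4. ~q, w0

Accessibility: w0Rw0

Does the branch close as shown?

Closed

Both q and ~q appear at w0.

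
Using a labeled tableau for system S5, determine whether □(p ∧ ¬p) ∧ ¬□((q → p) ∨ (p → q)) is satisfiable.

1. □(p ∧ ¬p) ∧ ¬□((q → p) ∨ (p → q)), 0
2. □(p ∧ ¬p), 0
3. ¬□((q → p) ∨ (p → q)), 0
4. p ∧ ¬p, 0
5. p, 0
6. ¬p, 0
Accessibility: 0R0
Branch closes: p and ¬p both at 0.
(One branch shown.) All branches close.

No, unsatisfiable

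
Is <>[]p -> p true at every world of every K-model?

No, not valid

Tableau for the negation ~(<>[]p -> p):
1. ~(<>[]p -> p), w0
2. <>[]p, w0   [~->-rule on 1]
3. ~p, w0   [~->-rule on 1]
4. []p, w1   [<>-rule on 2: fresh world w1, w0Rw1]
Accessibility: w0Rw1
The negation has an open branch (countermodel exists).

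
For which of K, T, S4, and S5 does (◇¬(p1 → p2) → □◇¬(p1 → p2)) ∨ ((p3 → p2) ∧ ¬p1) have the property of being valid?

S4-tableau for the negation ¬((◇¬(p1 → p2) → □◇¬(p1 → p2)) ∨ ((p3 → p2) ∧ ¬p1)):
1. ¬((◇¬(p1 → p2) → □◇¬(p1 → p2)) ∨ ((p3 → p2) ∧ ¬p1)), 0
2. ¬(◇¬(p1 → p2) → □◇¬(p1 → p2)), 0
3. ¬((p3 → p2) ∧ ¬p1), 0
4. ◇¬(p1 → p2), 0
5. ¬□◇¬(p1 → p2), 0
6. p1, 0
7. ¬(p1 → p2), 1
8. p1, 1
9. ¬p2, 1
10. ¬◇¬(p1 → p2), 2
11. p1 → p2, 2
12. p2, 2
Accessibility: 0R0, 0R1, 0R2, 1R1, 2R2
Complete open branch: countermodel on an S4-frame, so not valid in S4, nor in K, T (the same frame is also a K-frame and a T-frame).
S5-tableau for the negation ¬((◇¬(p1 → p2) → □◇¬(p1 → p2)) ∨ ((p3 → p2) ∧ ¬p1)):
1. ¬((◇¬(p1 → p2) → □◇¬(p1 → p2)) ∨ ((p3 → p2) ∧ ¬p1)), 0
2. ¬(◇¬(p1 → p2) → □◇¬(p1 → p2)), 0
3. ¬((p3 → p2) ∧ ¬p1), 0
4. ◇¬(p1 → p2), 0
5. ¬□◇¬(p1 → p2), 0
6. ¬(p3 → p2), 0
7. p3, 0
8. ¬p2, 0
9. ¬(p1 → p2), 1
10. p1, 1
11. ¬p2, 1
12. ¬◇¬(p1 → p2), 2
13. p1 → p2, 0
14. p1 → p2, 1
15. p1 → p2, 2
16. ¬p1, 0
17. p2, 1
Accessibility: 0R0, 0R1, 0R2, 1R0, 1R1, 1R2, 2R0, 2R1, 2R2
Branch closes: p2 and ¬p2 both at 1.
Every branch closes (one shown): valid in S5.

S5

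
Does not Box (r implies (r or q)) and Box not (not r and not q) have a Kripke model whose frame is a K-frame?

Unsatisfiable (every branch closes)

1. not Box (r implies (r or q)) and Box not (not r and not q), w0
2. not Box (r implies (r or q)), w0   [and-rule on 1]
3. Box not (not r and not q), w0   [and-rule on 1]
4. not (r implies (r or q)), w1   [neg-Box-rule on 2: fresh world w1, w0Rw1]
5. r, w1   [neg-implies-rule on 4]
6. not (r or q), w1   [neg-implies-rule on 4]
7. not r, w1   [neg-or-rule on 6]
8. not q, w1   [neg-or-rule on 6]
Accessibility: w0Rw1
Branch closes: r and not r both at w1.
(One branch shown.) All branches close.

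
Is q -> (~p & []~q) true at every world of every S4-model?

No, not valid

Tableau for the negation ~(q -> (~p & []~q)):
1. ~(q -> (~p & []~q)), w0
2. q, w0
3. ~(~p & []~q), w0
4. ~[]~q, w0
5. q, w1
Accessibility: w0Rw0, w0Rw1, w1Rw1
The negation has an open branch (countermodel exists).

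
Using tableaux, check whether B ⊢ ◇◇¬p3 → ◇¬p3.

Tableau for the negation ¬(◇◇¬p3 → ◇¬p3):
1. ¬(◇◇¬p3 → ◇¬p3), w0
2. ◇◇¬p3, w0   [¬→-rule on 1]
3. ¬◇¬p3, w0   [¬→-rule on 1]
4. p3, w0   [¬◇-rule on 3 via w0Rw0]
5. ◇¬p3, w1   [◇-rule on 2: fresh world w1, w0Rw1]
6. p3, w1   [¬◇-rule on 3 via w0Rw1]
7. ¬p3, w2   [◇-rule on 5: fresh world w2, w1Rw2]
Accessibility: w0Rw0, w0Rw1, w1Rw0, w1Rw1, w1Rw2, w2Rw1, w2Rw2
The negation has an open branch (countermodel exists).

No, not valid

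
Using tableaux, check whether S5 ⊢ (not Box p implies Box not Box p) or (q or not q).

Tableau for the negation not ((not Box p implies Box not Box p) or (q or not q)):
1. not ((not Box p implies Box not Box p) or (q or not q)), w0
2. not (not Box p implies Box not Box p), w0
3. not (q or not q), w0
4. not Box p, w0
5. not Box not Box p, w0
6. not q, w0
7. q, w0
Accessibility: w0Rw0
Branch closes: q and not q both at w0.
All branches of the negation close; one closing branch shown above.

Yes, valid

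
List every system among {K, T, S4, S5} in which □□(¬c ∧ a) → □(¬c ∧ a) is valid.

K-tableau for the negation ¬(□□(¬c ∧ a) → □(¬c ∧ a)):
1. ¬(□□(¬c ∧ a) → □(¬c ∧ a)), w0
2. □□(¬c ∧ a), w0
3. ¬□(¬c ∧ a), w0
4. ¬(¬c ∧ a), w1
5. □(¬c ∧ a), w1
6. ¬a, w1
Accessibility: w0Rw1
Complete open branch: countermodel on a K-frame, so not valid in K.
T-tableau for the negation ¬(□□(¬c ∧ a) → □(¬c ∧ a)):
1. ¬(□□(¬c ∧ a) → □(¬c ∧ a)), w0
2. □□(¬c ∧ a), w0
3. ¬□(¬c ∧ a), w0
4. □(¬c ∧ a), w0
5. ¬c ∧ a, w0
6. ¬c, w0
7. a, w0
8. ¬(¬c ∧ a), w1
9. □(¬c ∧ a), w1
10. ¬c ∧ a, w1
11. ¬c, w1
12. a, w1
13. ¬a, w1
Accessibility: w0Rw0, w0Rw1, w1Rw1
Branch closes: a and ¬a both at w1.
Every branch closes (one shown): valid in T, hence also in S4, S5 (every theorem of T is a theorem of S4 and S5).

T, S4, S5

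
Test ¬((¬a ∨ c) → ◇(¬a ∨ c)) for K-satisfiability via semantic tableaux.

1. ¬((¬a ∨ c) → ◇(¬a ∨ c)), 0
2. ¬a ∨ c, 0
3. ¬◇(¬a ∨ c), 0
4. c, 0

Satisfiable (open branch found)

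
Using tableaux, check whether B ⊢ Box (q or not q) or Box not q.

Valid

Tableau for the negation not (Box (q or not q) or Box not q):
1. not (Box (q or not q) or Box not q), u
2. not Box (q or not q), u   [neg-or-rule on 1]
3. not Box not q, u   [neg-or-rule on 1]
4. not (q or not q), v   [neg-Box-rule on 2: fresh world v, uRv]
5. not q, v   [neg-or-rule on 4]
6. q, v   [neg-or-rule on 4]
Accessibility: uRu, uRv, vRu, vRv
Branch closes: q and not q both at v.
All branches of the negation close; one closing branch shown above.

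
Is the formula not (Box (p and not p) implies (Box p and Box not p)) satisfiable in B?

1. not (Box (p and not p) implies (Box p and Box not p)), 0
2. Box (p and not p), 0
3. not (Box p and Box not p), 0
4. p and not p, 0
5. p, 0
6. not p, 0
Accessibility: 0R0
Branch closes: p and not p both at 0.
Every branch closes; the branch above is one of them.

Unsatisfiable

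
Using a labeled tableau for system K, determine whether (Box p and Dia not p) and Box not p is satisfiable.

1. (Box p and Dia not p) and Box not p, 0
2. Box p and Dia not p, 0
3. Box not p, 0
4. Box p, 0
5. Dia not p, 0
6. not p, 1
7. p, 1
Accessibility: 0R1
Branch closes: p and not p both at 1.
(One branch shown.) All branches close.

No, unsatisfiable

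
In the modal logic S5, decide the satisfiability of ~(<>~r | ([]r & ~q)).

1. ~(<>~r | ([]r & ~q)), 0
2. ~<>~r, 0
3. ~([]r & ~q), 0
4. r, 0
5. q, 0
Accessibility: 0R0

Yes, satisfiable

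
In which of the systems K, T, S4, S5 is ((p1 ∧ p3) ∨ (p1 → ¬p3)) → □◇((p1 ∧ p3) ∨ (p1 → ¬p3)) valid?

T, S4, S5

T-tableau for the negation ¬(((p1 ∧ p3) ∨ (p1 → ¬p3)) → □◇((p1 ∧ p3) ∨ (p1 → ¬p3))):
1. ¬(((p1 ∧ p3) ∨ (p1 → ¬p3)) → □◇((p1 ∧ p3) ∨ (p1 → ¬p3))), w0
2. (p1 ∧ p3) ∨ (p1 → ¬p3), w0   [¬→-rule on 1]
3. ¬□◇((p1 ∧ p3) ∨ (p1 → ¬p3)), w0   [¬→-rule on 1]
4. p1 → ¬p3, w0   [∨-rule on 2 (branches; this branch)]
5. ¬p3, w0   [→-rule on 4 (branches; this branch)]
6. ¬◇((p1 ∧ p3) ∨ (p1 → ¬p3)), w1   [¬□-rule on 3: fresh world w1, w0Rw1]
7. ¬((p1 ∧ p3) ∨ (p1 → ¬p3)), w1   [¬◇-rule on 6 via w1Rw1]
8. ¬(p1 ∧ p3), w1   [¬∨-rule on 7]
9. ¬(p1 → ¬p3), w1   [¬∨-rule on 7]
10. p1, w1   [¬→-rule on 9]
11. p3, w1   [¬→-rule on 9]
12. ¬p3, w1   [¬∧-rule on 8 (branches; this branch)]
Accessibility: w0Rw0, w0Rw1, w1Rw1
Branch closes: p3 and ¬p3 both at w1.
Every branch closes (one shown): valid in T, hence also in S4, S5 (every theorem of T is a theorem of S4 and S5).
K-tableau for the negation ¬(((p1 ∧ p3) ∨ (p1 → ¬p3)) → □◇((p1 ∧ p3) ∨ (p1 → ¬p3))):
1. ¬(((p1 ∧ p3) ∨ (p1 → ¬p3)) → □◇((p1 ∧ p3) ∨ (p1 → ¬p3))), w0
2. (p1 ∧ p3) ∨ (p1 → ¬p3), w0   [¬→-rule on 1]
3. ¬□◇((p1 ∧ p3) ∨ (p1 → ¬p3)), w0   [¬→-rule on 1]
4. p1 → ¬p3, w0   [∨-rule on 2 (branches; this branch)]
5. ¬p3, w0   [→-rule on 4 (branches; this branch)]
6. ¬◇((p1 ∧ p3) ∨ (p1 → ¬p3)), w1   [¬□-rule on 3: fresh world w1, w0Rw1]
Accessibility: w0Rw1
Complete open branch: countermodel on a K-frame, so not valid in K.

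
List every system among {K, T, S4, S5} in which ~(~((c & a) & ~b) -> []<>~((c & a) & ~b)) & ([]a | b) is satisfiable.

K, T, S4

S4-tableau for the formula:
1. ~(~((c & a) & ~b) -> []<>~((c & a) & ~b)) & ([]a | b), 0
2. ~(~((c & a) & ~b) -> []<>~((c & a) & ~b)), 0
3. []a | b, 0
4. ~((c & a) & ~b), 0
5. ~[]<>~((c & a) & ~b), 0
6. b, 0
7. ~<>~((c & a) & ~b), 1
8. (c & a) & ~b, 1
9. c & a, 1
10. ~b, 1
11. c, 1
12. a, 1
Accessibility: 0R0, 0R1, 1R1
Complete open branch: satisfiable in S4, hence also in K, T (this S4-model is also a K-model and a T-model).
S5-tableau for the formula:
1. ~(~((c & a) & ~b) -> []<>~((c & a) & ~b)) & ([]a | b), 0
2. ~(~((c & a) & ~b) -> []<>~((c & a) & ~b)), 0
3. []a | b, 0
4. ~((c & a) & ~b), 0
5. ~[]<>~((c & a) & ~b), 0
6. []a, 0
7. a, 0
8. ~(c & a), 0
9. ~c, 0
10. ~<>~((c & a) & ~b), 1
11. a, 1
12. (c & a) & ~b, 0
13. c & a, 0
14. ~b, 0
15. c, 0
Accessibility: 0R0, 0R1, 1R0, 1R1
Branch closes: c and ~c both at 0.
Every branch closes (one shown): unsatisfiable in S5.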